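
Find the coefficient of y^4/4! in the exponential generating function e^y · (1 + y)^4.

209

The EGF product rule gives c_4 = Σ_{k_1+k_2=4} C(4; k_1,k_2) · ∏ g_i(k_i), where e^y gives (1)^k; (1+y)^4 gives the falling factorial (4)_k.
g_1(k) for k = 0…4: 1, 1, 1, 1, 1.
g_2(k) for k = 0…4: 1, 4, 12, 24, 24.
c_4 = Σ_k C(4,k)·g_1(k)·g_2(4−k) = 1·1·24 + 4·1·24 + 6·1·12 + 4·1·4 + 1·1·1 = 24 + 96 + 72 + 16 + 1 = 209.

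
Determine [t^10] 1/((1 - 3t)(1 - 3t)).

649539

The denominator gives the recurrence a_n = 6a_(n−1) − 9a_(n−2) for n ≥ 2; the numerator fixes a_0 = 1, a_1 = 6.
Iterating: 1, 6, 27, 108, 405, 1458, 5103, 17496, 59049, 196830, 649539, so a_10 = 649539.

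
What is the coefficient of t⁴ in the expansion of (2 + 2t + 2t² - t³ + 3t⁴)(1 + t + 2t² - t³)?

(2 + 2t + 2t² - t³ + 3t⁴) has coefficients 2,2,2,-1,3 for degrees 0…4.
(1 + t + 2t² - t³) has coefficients 1,1,2,-1,0 for degrees 0…4.
[t⁴] = 2·0 + 2·(-1) + 2·2 − 1·1 + 3·1 = 4.

4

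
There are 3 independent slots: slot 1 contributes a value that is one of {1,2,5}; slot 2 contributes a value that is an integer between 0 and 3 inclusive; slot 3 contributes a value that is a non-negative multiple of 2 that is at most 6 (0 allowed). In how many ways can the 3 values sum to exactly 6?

5

The generating function for the choices is (q + q^2 + q^5)·(1 + q + q^2 + q^3)·(1 + q^2 + q^4 + q^6); the count is [q^6].
(q + q^2 + q^5) has coefficients 0,1,1,0,0,1 for degrees 0…5.
(1 + q + q^2 + q^3) has coefficients 1,1,1,1,0,0,0 for degrees 0…6.
Finally multiplying by (1 + q^2 + q^4 + q^6), the product of all factors after the first has coefficients 1,1,2,2,2,2,2 for degrees 0…6.
[q^6] = 1·2 + 1·2 + 1·1 = 5.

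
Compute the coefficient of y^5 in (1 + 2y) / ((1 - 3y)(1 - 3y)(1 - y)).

3099

The denominator gives the recurrence a_n = 7a_(n−1) − 15a_(n−2) + 9a_(n−3) for n ≥ 3; the numerator fixes a_0 = 1, a_1 = 9, a_2 = 48.
Iterating: 1, 9, 48, 210, 831, 3099, so a_5 = 3099.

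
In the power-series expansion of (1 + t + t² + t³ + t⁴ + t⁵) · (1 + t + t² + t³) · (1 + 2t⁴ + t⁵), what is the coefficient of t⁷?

(1 + t + t² + t³ + t⁴ + t⁵) has coefficients 1,1,1,1,1,1 for degrees 0…5.
(1 + t + t² + t³) has coefficients 1,1,1,1,0,0,0,0 for degrees 0…7.
Finally multiplying by (1 + 2t⁴ + t⁵), the product of all factors after the first has coefficients 1,1,1,1,2,3,3,3 for degrees 0…7.
[t⁷] = 1·3 + 1·3 + 1·3 + 1·2 + 1·1 + 1·1 = 13.

13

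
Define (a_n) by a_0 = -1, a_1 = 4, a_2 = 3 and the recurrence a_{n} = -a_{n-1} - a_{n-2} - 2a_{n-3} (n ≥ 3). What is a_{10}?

26

The ordinary generating function has denominator 1 + z + z^2 + 2z^3.
Iterating the recurrence: a_0,…,a_{10} = -1, 4, 3, -5, -6, 5, 11, -4, -17, -1, 26.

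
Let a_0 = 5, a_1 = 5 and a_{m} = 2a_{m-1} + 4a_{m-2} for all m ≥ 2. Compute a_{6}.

The ordinary generating function has denominator 1 - 2x - 4x^2.
Iterating the recurrence: a_0,…,a_{6} = 5, 5, 30, 80, 280, 880, 2880.

2880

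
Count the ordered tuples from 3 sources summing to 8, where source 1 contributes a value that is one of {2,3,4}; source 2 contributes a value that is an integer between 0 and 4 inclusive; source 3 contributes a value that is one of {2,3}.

6

The generating function for the choices is (y^2 + y^3 + y^4)·(1 + y + y^2 + y^3 + y^4)·(y^2 + y^3); the count is [y^8].
(y^2 + y^3 + y^4) has coefficients 0,0,1,1,1 for degrees 0…4.
(1 + y + y^2 + y^3 + y^4) has coefficients 1,1,1,1,1,0,0,0,0 for degrees 0…8.
Finally multiplying by (y^2 + y^3), the product of all factors after the first has coefficients 0,0,1,2,2,2,2,1,0 for degrees 0…8.
[y^8] = 1·2 + 1·2 + 1·2 = 6.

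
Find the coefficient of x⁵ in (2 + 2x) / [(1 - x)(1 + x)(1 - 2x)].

Partial fractions give a closed form: a_n = (-2)·1^n + (4)·2^n.
At n = 5: a_5 = 126.

126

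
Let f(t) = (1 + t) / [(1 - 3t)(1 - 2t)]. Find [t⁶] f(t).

2724

Partial fractions give a closed form: a_n = (4)·3^n + (-3)·2^n.
At n = 6: a_6 = 2724.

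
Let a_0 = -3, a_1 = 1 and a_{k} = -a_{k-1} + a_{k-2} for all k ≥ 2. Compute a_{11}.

254

The ordinary generating function has denominator 1 + t - t^2.
Iterating the recurrence: a_0,…,a_{11} = -3, 1, -4, 5, -9, 14, -23, 37, -60, 97, -157, 254.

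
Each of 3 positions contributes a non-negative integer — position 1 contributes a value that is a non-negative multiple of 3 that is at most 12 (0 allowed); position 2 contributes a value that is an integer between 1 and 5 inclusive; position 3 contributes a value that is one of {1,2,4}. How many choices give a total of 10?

The generating function for the choices is (1 + z³ + z⁶ + z⁹ + z¹²)·(z + z² + z³ + z⁴ + z⁵)·(z + z² + z⁴); the count is [z¹⁰].
(1 + z³ + z⁶ + z⁹ + z¹²) has coefficients 1,0,0,1,0,0,1,0,0,1,0 for degrees 0…10.
(z + z² + z³ + z⁴ + z⁵) has coefficients 0,1,1,1,1,1,0,0,0,0,0 for degrees 0…10.
Finally multiplying by (z + z² + z⁴), the product of all factors after the first has coefficients 0,0,1,2,2,3,3,2,1,1,0 for degrees 0…10.
[z¹⁰] = 1·0 + 1·2 + 1·2 + 1·0 = 4.

4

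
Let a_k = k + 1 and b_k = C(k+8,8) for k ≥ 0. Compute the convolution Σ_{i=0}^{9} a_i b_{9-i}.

92378

Write out a_i and b_{9-i} for i = 0,…,9 and sum the products.
Σ = 1·24310 + 2·12870 + 3·6435 + 4·3003 + 5·1287 + 6·495 + 7·165 + 8·45 + 9·9 + 10·1 = 92378.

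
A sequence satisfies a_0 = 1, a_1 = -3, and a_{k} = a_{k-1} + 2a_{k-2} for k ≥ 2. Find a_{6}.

The ordinary generating function has denominator 1 - t - 2t^2.
Iterating the recurrence: a_0,…,a_{6} = 1, -3, -1, -7, -9, -23, -41.

-41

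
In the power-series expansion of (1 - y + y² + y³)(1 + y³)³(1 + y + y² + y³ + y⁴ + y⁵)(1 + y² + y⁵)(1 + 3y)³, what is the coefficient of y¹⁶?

(1 - y + y² + y³) has coefficients 1,-1,1,1 for degrees 0…3.
(1 + y³)³ has coefficients 1,0,0,3,0,0,3,0,0,1,0,0,0,0,0,0,0 for degrees 0…16.
Multiplying by (1 + y + y² + y³ + y⁴ + y⁵) gives running coefficients 1,1,1,4,4,4,6,6,6,4,4,4,1,1,1,0,0 for degrees 0…16.
Multiplying by (1 + y² + y⁵) gives running coefficients 1,1,2,5,5,9,11,11,16,14,14,14,11,11,6,5,5 for degrees 0…16.
Finally multiplying by (1 + 3y)³, the product of all factors after the first has coefficients 1,10,38,77,131,243,362,488,655,752,869,950,893,866,780,653,509 for degrees 0…16.
[y¹⁶] = 1·509 − 1·653 + 1·780 + 1·866 = 1502.

1502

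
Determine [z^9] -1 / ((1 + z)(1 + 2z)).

Partial fractions give a closed form: a_n = (1)·(-1)^n + (-2)·(-2)^n.
At n = 9: a_9 = 1023.

1023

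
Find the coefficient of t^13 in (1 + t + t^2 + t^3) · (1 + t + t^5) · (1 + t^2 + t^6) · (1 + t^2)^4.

(1 + t + t^2 + t^3) has coefficients 1,1,1,1 for degrees 0…3.
(1 + t + t^5) has coefficients 1,1,0,0,0,1,0,0,0,0,0,0,0,0 for degrees 0…13.
Multiplying by (1 + t^2 + t^6) gives running coefficients 1,1,1,1,0,1,1,2,0,0,0,1,0,0 for degrees 0…13.
Finally multiplying by (1 + t^2)^4, the product of all factors after the first has coefficients 1,1,5,5,10,11,11,16,9,19,7,18,4,13 for degrees 0…13.
[t^13] = 1·13 + 1·4 + 1·18 + 1·7 = 42.

42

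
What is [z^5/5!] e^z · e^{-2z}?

The EGF product rule gives c_5 = Σ_{k_1+k_2=5} C(5; k_1,k_2) · ∏ g_i(k_i), where e^z gives (1)^k; e^{-2z} gives (-2)^k.
g_1(k) for k = 0…5: 1, 1, 1, 1, 1, 1.
g_2(k) for k = 0…5: 1, -2, 4, -8, 16, -32.
c_5 = Σ_k C(5,k)·g_1(k)·g_2(5−k) = 1·1·(-32) + 5·1·16 + 10·1·(-8) + 10·1·4 + 5·1·(-2) + 1·1·1 = −32 + 80 − 80 + 40 − 10 + 1 = -1.

-1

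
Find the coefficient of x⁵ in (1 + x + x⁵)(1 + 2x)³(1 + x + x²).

(1 + x + x⁵) has coefficients 1,1,0,0,0,1 for degrees 0…5.
(1 + 2x)³ has coefficients 1,6,12,8,0,0 for degrees 0…5.
Finally multiplying by (1 + x + x²), the product of all factors after the first has coefficients 1,7,19,26,20,8 for degrees 0…5.
[x⁵] = 1·8 + 1·20 + 1·1 = 29.

29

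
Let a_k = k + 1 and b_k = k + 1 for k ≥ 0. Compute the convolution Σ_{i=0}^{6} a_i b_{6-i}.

84

This is [x^6] in the product of the two ordinary generating functions.
Σ = 1·7 + 2·6 + 3·5 + 4·4 + 5·3 + 6·2 + 7·1 = 84.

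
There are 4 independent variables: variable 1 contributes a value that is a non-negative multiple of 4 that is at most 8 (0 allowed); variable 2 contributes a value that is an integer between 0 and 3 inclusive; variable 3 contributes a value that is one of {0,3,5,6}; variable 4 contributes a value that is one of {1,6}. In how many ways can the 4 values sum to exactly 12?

The generating function for the choices is (1 + x⁴ + x⁸)·(1 + x + x² + x³)·(1 + x³ + x⁵ + x⁶)·(x + x⁶); the count is [x¹²].
(1 + x⁴ + x⁸) has coefficients 1,0,0,0,1,0,0,0,1 for degrees 0…8.
(1 + x + x² + x³) has coefficients 1,1,1,1,0,0,0,0,0,0,0,0,0 for degrees 0…12.
Multiplying by (1 + x³ + x⁵ + x⁶) gives running coefficients 1,1,1,2,1,2,3,2,2,1,0,0,0 for degrees 0…12.
Finally multiplying by (x + x⁶), the product of all factors after the first has coefficients 0,1,1,1,2,1,3,4,3,4,2,2,3 for degrees 0…12.
[x¹²] = 1·3 + 1·3 + 1·2 = 8.

8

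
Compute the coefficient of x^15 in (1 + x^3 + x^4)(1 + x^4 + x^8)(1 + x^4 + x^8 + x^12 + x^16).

(1 + x^3 + x^4) has coefficients 1,0,0,1,1 for degrees 0…4.
(1 + x^4 + x^8) has coefficients 1,0,0,0,1,0,0,0,1,0,0,0,0,0,0,0 for degrees 0…15.
Finally multiplying by (1 + x^4 + x^8 + x^12 + x^16), the product of all factors after the first has coefficients 1,0,0,0,2,0,0,0,3,0,0,0,3,0,0,0 for degrees 0…15.
[x^15] = 1·0 + 1·3 + 1·0 = 3.

3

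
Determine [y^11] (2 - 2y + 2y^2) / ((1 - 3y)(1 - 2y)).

820542

The denominator gives the recurrence a_n = 5a_(n−1) − 6a_(n−2) for n ≥ 3; the numerator fixes a_0 = 2, a_1 = 8, a_2 = 30.
Iterating: 2, 8, 30, 102, 330, 1038, 3210, 9822, 29850, 90318, 272490, 820542, so a_11 = 820542.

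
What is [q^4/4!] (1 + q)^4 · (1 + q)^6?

The EGF product rule gives c_4 = Σ_{k_1+k_2=4} C(4; k_1,k_2) · ∏ g_i(k_i), where (1+q)^4 gives the falling factorial (4)_k; (1+q)^6 gives the falling factorial (6)_k.
g_1(k) for k = 0…4: 1, 4, 12, 24, 24.
g_2(k) for k = 0…4: 1, 6, 30, 120, 360.
c_4 = Σ_k C(4,k)·g_1(k)·g_2(4−k) = 1·1·360 + 4·4·120 + 6·12·30 + 4·24·6 + 1·24·1 = 360 + 1920 + 2160 + 576 + 24 = 5040.

5040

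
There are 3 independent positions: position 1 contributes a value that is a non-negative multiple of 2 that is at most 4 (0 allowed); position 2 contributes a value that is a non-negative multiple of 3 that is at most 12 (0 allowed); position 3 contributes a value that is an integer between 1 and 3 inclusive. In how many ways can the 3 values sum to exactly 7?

The generating function for the choices is (1 + q^2 + q^4)·(1 + q^3 + q^6 + q^9 + q^12)·(q + q^2 + q^3); the count is [q^7].
(1 + q^2 + q^4) has coefficients 1,0,1,0,1 for degrees 0…4.
(1 + q^3 + q^6 + q^9 + q^12) has coefficients 1,0,0,1,0,0,1,0 for degrees 0…7.
Finally multiplying by (q + q^2 + q^3), the product of all factors after the first has coefficients 0,1,1,1,1,1,1,1 for degrees 0…7.
[q^7] = 1·1 + 1·1 + 1·1 = 3.

3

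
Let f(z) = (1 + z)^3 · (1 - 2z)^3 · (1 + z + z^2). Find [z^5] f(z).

5

(1 + z)^3 has coefficients 1,3,3,1 for degrees 0…3.
(1 - 2z)^3 has coefficients 1,-6,12,-8,0,0 for degrees 0…5.
Finally multiplying by (1 + z + z^2), the product of all factors after the first has coefficients 1,-5,7,-2,4,-8 for degrees 0…5.
[z^5] = 1·(-8) + 3·4 + 3·(-2) + 1·7 = 5.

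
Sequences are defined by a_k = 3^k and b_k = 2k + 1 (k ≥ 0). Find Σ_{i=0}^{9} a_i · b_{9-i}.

59038

This is [x^9] in the product of the two ordinary generating functions.
Σ = 1·19 + 3·17 + 9·15 + 27·13 + 81·11 + 243·9 + 729·7 + 2187·5 + 6561·3 + 19683·1 = 59038.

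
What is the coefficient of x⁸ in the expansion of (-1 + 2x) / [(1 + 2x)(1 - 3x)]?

-1517

The denominator gives the recurrence a_n = a_(n−1) + 6a_(n−2) for n ≥ 2; the numerator fixes a_0 = -1, a_1 = 1.
Iterating: -1, 1, -5, 1, -29, -23, -197, -335, -1517, so a_8 = -1517.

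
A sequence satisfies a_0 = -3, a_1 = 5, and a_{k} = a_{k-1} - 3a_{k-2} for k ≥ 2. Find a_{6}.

89

The ordinary generating function has denominator 1 - z + 3z^2.
Iterating the recurrence: a_0,…,a_{6} = -3, 5, 14, -1, -43, -40, 89.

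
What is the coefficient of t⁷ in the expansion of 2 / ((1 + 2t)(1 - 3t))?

2522

Partial fractions give a closed form: a_n = (4/5)·(-2)^n + (6/5)·3^n.
At n = 7: a_7 = 2522.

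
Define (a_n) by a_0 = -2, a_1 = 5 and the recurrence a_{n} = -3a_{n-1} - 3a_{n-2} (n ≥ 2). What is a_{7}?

-135

The ordinary generating function has denominator 1 + 3y + 3y^2.
Iterating the recurrence: a_0,…,a_{7} = -2, 5, -9, 12, -9, -9, 54, -135.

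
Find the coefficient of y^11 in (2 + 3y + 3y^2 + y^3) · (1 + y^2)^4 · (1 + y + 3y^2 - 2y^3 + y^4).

15

(2 + 3y + 3y^2 + y^3) has coefficients 2,3,3,1 for degrees 0…3.
(1 + y^2)^4 has coefficients 1,0,4,0,6,0,4,0,1,0,0,0 for degrees 0…11.
Finally multiplying by (1 + y + 3y^2 - 2y^3 + y^4), the product of all factors after the first has coefficients 1,1,7,2,19,-2,26,-8,19,-7,7,-2 for degrees 0…11.
[y^11] = 2·(-2) + 3·7 + 3·(-7) + 1·19 = 15.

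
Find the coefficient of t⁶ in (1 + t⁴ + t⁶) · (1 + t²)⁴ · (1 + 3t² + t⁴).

34

(1 + t⁴ + t⁶) has coefficients 1,0,0,0,1,0,1 for degrees 0…6.
(1 + t²)⁴ has coefficients 1,0,4,0,6,0,4 for degrees 0…6.
Finally multiplying by (1 + 3t² + t⁴), the product of all factors after the first has coefficients 1,0,7,0,19,0,26 for degrees 0…6.
[t⁶] = 1·26 + 1·7 + 1·1 = 34.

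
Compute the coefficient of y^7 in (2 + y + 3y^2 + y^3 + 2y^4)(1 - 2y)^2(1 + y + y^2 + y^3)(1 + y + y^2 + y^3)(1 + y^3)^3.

6

(2 + y + 3y^2 + y^3 + 2y^4) has coefficients 2,1,3,1,2 for degrees 0…4.
(1 - 2y)^2 has coefficients 1,-4,4,0,0,0,0,0 for degrees 0…7.
Multiplying by (1 + y + y^2 + y^3) gives running coefficients 1,-3,1,1,0,4,0,0 for degrees 0…7.
Multiplying by (1 + y + y^2 + y^3) gives running coefficients 1,-2,-1,0,-1,6,5,4 for degrees 0…7.
Finally multiplying by (1 + y^3)^3, the product of all factors after the first has coefficients 1,-2,-1,3,-7,3,8,-5 for degrees 0…7.
[y^7] = 2·(-5) + 1·8 + 3·3 + 1·(-7) + 2·3 = 6.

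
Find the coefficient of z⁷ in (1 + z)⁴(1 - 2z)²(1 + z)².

(1 + z)⁴ has coefficients 1,4,6,4,1 for degrees 0…4.
(1 - 2z)² has coefficients 1,-4,4,0,0,0,0,0 for degrees 0…7.
Finally multiplying by (1 + z)², the product of all factors after the first has coefficients 1,-2,-3,4,4,0,0,0 for degrees 0…7.
[z⁷] = 1·0 + 4·0 + 6·0 + 4·4 + 1·4 = 20.

20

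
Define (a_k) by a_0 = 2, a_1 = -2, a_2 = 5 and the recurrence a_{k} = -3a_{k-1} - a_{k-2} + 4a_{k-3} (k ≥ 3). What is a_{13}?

-9158

The ordinary generating function has denominator 1 + 3z + z^2 - 4z^3.
Iterating the recurrence: a_0,…,a_{13} = 2, -2, 5, -5, 2, 19, -79, 226, -523, 1027, -1654, 1843, 233, -9158.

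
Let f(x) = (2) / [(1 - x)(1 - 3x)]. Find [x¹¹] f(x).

The denominator gives the recurrence a_n = 4a_(n−1) − 3a_(n−2) for n ≥ 2; the numerator fixes a_0 = 2, a_1 = 8.
Iterating: 2, 8, 26, 80, 242, 728, 2186, 6560, 19682, 59048, 177146, 531440, so a_11 = 531440.

531440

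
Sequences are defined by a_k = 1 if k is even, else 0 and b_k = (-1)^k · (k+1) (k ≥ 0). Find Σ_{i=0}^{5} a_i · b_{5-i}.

-12

This is [x^5] in the product of the two ordinary generating functions.
Σ = 1·(-6) + 0·5 + 1·(-4) + 0·3 + 1·(-2) + 0·1 = -12.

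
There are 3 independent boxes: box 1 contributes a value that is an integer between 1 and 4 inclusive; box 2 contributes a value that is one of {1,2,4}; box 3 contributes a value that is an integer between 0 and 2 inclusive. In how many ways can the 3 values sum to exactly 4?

5

The generating function for the choices is (q + q^2 + q^3 + q^4)·(q + q^2 + q^4)·(1 + q + q^2); the count is [q^4].
(q + q^2 + q^3 + q^4) has coefficients 0,1,1,1,1 for degrees 0…4.
(q + q^2 + q^4) has coefficients 0,1,1,0,1 for degrees 0…4.
Finally multiplying by (1 + q + q^2), the product of all factors after the first has coefficients 0,1,2,2,2 for degrees 0…4.
[q^4] = 1·2 + 1·2 + 1·1 + 1·0 = 5.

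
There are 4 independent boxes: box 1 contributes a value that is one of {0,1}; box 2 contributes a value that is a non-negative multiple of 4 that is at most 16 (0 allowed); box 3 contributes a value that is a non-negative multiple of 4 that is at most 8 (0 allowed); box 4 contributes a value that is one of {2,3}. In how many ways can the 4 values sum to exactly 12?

The generating function for the choices is (1 + t)·(1 + t^4 + t^8 + t^12 + t^16)·(1 + t^4 + t^8)·(t^2 + t^3); the count is [t^12].
(1 + t) has coefficients 1,1 for degrees 0…1.
(1 + t^4 + t^8 + t^12 + t^16) has coefficients 1,0,0,0,1,0,0,0,1,0,0,0,1 for degrees 0…12.
Multiplying by (1 + t^4 + t^8) gives running coefficients 1,0,0,0,2,0,0,0,3,0,0,0,3 for degrees 0…12.
Finally multiplying by (t^2 + t^3), the product of all factors after the first has coefficients 0,0,1,1,0,0,2,2,0,0,3,3,0 for degrees 0…12.
[t^12] = 1·0 + 1·3 = 3.

3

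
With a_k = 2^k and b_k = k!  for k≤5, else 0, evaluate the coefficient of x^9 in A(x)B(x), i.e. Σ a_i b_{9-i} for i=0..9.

This is [x^9] in the product of the two ordinary generating functions.
Σ = 1·0 + 2·0 + 4·0 + 8·0 + 16·120 + 32·24 + 64·6 + 128·2 + 256·1 + 512·1 = 4096.

4096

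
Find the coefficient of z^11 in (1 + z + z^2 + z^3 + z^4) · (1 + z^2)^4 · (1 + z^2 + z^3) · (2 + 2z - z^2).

57

(1 + z + z^2 + z^3 + z^4) has coefficients 1,1,1,1,1 for degrees 0…4.
(1 + z^2)^4 has coefficients 1,0,4,0,6,0,4,0,1,0,0,0 for degrees 0…11.
Multiplying by (1 + z^2 + z^3) gives running coefficients 1,0,5,1,10,4,10,6,5,4,1,1 for degrees 0…11.
Finally multiplying by (2 + 2z - z^2), the product of all factors after the first has coefficients 2,2,9,12,17,27,18,28,12,12,5,0 for degrees 0…11.
[z^11] = 1·0 + 1·5 + 1·12 + 1·12 + 1·28 = 57.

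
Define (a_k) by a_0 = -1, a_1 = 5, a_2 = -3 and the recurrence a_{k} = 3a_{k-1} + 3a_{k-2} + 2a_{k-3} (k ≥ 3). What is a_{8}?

The ordinary generating function has denominator 1 - 3q - 3q^2 - 2q^3.
Iterating the recurrence: a_0,…,a_{8} = -1, 5, -3, 4, 13, 45, 182, 707, 2757.

2757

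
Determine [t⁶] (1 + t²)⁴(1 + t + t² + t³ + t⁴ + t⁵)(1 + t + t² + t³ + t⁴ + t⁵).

(1 + t²)⁴ has coefficients 1,0,4,0,6,0,4 for degrees 0…6.
(1 + t + t² + t³ + t⁴ + t⁵) has coefficients 1,1,1,1,1,1,0 for degrees 0…6.
Finally multiplying by (1 + t + t² + t³ + t⁴ + t⁵), the product of all factors after the first has coefficients 1,2,3,4,5,6,5 for degrees 0…6.
[t⁶] = 1·5 + 4·5 + 6·3 + 4·1 = 47.

47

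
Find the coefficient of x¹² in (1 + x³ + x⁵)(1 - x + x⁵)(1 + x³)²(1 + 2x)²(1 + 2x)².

79

(1 + x³ + x⁵) has coefficients 1,0,0,1,0,1 for degrees 0…5.
(1 - x + x⁵) has coefficients 1,-1,0,0,0,1,0,0,0,0,0,0,0 for degrees 0…12.
Multiplying by (1 + x³)² gives running coefficients 1,-1,0,2,-2,1,1,-1,2,0,0,1,0 for degrees 0…12.
Multiplying by (1 + 2x)² gives running coefficients 1,3,0,-2,6,1,-3,7,2,4,8,1,4 for degrees 0…12.
Finally multiplying by (1 + 2x)², the product of all factors after the first has coefficients 1,7,16,10,-2,17,25,-1,18,40,32,49,40 for degrees 0…12.
[x¹²] = 1·40 + 1·40 + 1·(-1) = 79.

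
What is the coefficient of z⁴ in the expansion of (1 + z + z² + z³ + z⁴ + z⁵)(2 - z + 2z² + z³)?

4

(1 + z + z² + z³ + z⁴ + z⁵) has coefficients 1,1,1,1,1 for degrees 0…4.
(2 - z + 2z² + z³) has coefficients 2,-1,2,1,0 for degrees 0…4.
[z⁴] = 1·0 + 1·1 + 1·2 + 1·(-1) + 1·2 = 4.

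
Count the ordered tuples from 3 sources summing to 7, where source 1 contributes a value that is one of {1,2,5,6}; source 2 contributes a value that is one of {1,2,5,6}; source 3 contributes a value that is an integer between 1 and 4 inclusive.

5

The generating function for the choices is (y + y² + y⁵ + y⁶)·(y + y² + y⁵ + y⁶)·(y + y² + y³ + y⁴); the count is [y⁷].
(y + y² + y⁵ + y⁶) has coefficients 0,1,1,0,0,1,1 for degrees 0…6.
(y + y² + y⁵ + y⁶) has coefficients 0,1,1,0,0,1,1,0 for degrees 0…7.
Finally multiplying by (y + y² + y³ + y⁴), the product of all factors after the first has coefficients 0,0,1,2,2,2,2,2 for degrees 0…7.
[y⁷] = 1·2 + 1·2 + 1·1 + 1·0 = 5.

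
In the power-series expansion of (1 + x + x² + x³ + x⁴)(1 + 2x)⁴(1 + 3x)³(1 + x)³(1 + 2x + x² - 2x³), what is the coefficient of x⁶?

(1 + x + x² + x³ + x⁴) has coefficients 1,1,1,1,1 for degrees 0…4.
(1 + 2x)⁴ has coefficients 1,8,24,32,16,0,0 for degrees 0…6.
Multiplying by (1 + 3x)³ gives running coefficients 1,17,123,491,1168,1656,1296 for degrees 0…6.
Multiplying by (1 + x)³ gives running coefficients 1,20,177,912,3027,6756,10259 for degrees 0…6.
Finally multiplying by (1 + 2x + x² - 2x³), the product of all factors after the first has coefficients 1,22,218,1284,4988,13368,24974 for degrees 0…6.
[x⁶] = 1·24974 + 1·13368 + 1·4988 + 1·1284 + 1·218 = 44832.

44832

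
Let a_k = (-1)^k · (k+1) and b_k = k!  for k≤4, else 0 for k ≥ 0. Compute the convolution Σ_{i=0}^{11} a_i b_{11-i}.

-159

The convolution is the t^11 coefficient of A(t)B(t).
Σ = 1·0 − 2·0 + 3·0 − 4·0 + 5·0 − 6·0 + 7·0 − 8·24 + 9·6 − 10·2 + 11·1 − 12·1 = -159.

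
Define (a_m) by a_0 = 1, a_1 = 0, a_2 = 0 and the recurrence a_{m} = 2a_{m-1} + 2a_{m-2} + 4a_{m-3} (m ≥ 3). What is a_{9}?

The ordinary generating function has denominator 1 - 2z - 2z^2 - 4z^3.
Iterating the recurrence: a_0,…,a_{9} = 1, 0, 0, 4, 8, 24, 80, 240, 736, 2272.

2272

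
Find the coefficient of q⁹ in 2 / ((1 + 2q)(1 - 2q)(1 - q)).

682

Partial fractions give a closed form: a_n = (2/3)·(-2)^n + (2)·2^n + (-2/3)·1^n.
At n = 9: a_9 = 682.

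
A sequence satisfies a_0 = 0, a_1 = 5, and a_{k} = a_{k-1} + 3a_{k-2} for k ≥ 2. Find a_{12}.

30800

The ordinary generating function has denominator 1 - y - 3y^2.
Iterating the recurrence: a_0,…,a_{12} = 0, 5, 5, 20, 35, 95, 200, 485, 1085, 2540, 5795, 13415, 30800.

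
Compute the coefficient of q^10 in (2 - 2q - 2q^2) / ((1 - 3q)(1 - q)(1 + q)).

73812

Partial fractions give a closed form: a_n = (5/4)·3^n + (1/2)·1^n + (1/4)·(-1)^n.
At n = 10: a_10 = 73812.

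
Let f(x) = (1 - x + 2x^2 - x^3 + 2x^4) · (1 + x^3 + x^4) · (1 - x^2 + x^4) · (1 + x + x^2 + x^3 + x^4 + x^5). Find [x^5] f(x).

3

(1 - x + 2x^2 - x^3 + 2x^4) has coefficients 1,-1,2,-1,2 for degrees 0…4.
(1 + x^3 + x^4) has coefficients 1,0,0,1,1,0 for degrees 0…5.
Multiplying by (1 - x^2 + x^4) gives running coefficients 1,0,-1,1,2,-1 for degrees 0…5.
Finally multiplying by (1 + x + x^2 + x^3 + x^4 + x^5), the product of all factors after the first has coefficients 1,1,0,1,3,2 for degrees 0…5.
[x^5] = 1·2 − 1·3 + 2·1 − 1·0 + 2·1 = 3.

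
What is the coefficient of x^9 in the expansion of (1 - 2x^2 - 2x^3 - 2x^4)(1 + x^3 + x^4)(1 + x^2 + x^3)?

-8

(1 - 2x^2 - 2x^3 - 2x^4) has coefficients 1,0,-2,-2,-2 for degrees 0…4.
(1 + x^3 + x^4) has coefficients 1,0,0,1,1,0,0,0,0,0 for degrees 0…9.
Finally multiplying by (1 + x^2 + x^3), the product of all factors after the first has coefficients 1,0,1,2,1,1,2,1,0,0 for degrees 0…9.
[x^9] = 1·0 − 2·1 − 2·2 − 2·1 = -8.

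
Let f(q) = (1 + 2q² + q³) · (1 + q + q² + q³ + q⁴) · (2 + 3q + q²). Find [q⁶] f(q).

(1 + 2q² + q³) has coefficients 1,0,2,1 for degrees 0…3.
(1 + q + q² + q³ + q⁴) has coefficients 1,1,1,1,1,0,0 for degrees 0…6.
Finally multiplying by (2 + 3q + q²), the product of all factors after the first has coefficients 2,5,6,6,6,4,1 for degrees 0…6.
[q⁶] = 1·1 + 2·6 + 1·6 = 19.

19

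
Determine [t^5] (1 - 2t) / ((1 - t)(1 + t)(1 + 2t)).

-84

The denominator gives the recurrence a_n = −2a_(n−1) + a_(n−2) + 2a_(n−3) for n ≥ 3; the numerator fixes a_0 = 1, a_1 = -4, a_2 = 9.
Iterating: 1, -4, 9, -20, 41, -84, so a_5 = -84.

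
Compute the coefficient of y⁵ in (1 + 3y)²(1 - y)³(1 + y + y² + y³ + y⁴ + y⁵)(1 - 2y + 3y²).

(1 + 3y)² has coefficients 1,6,9 for degrees 0…2.
(1 - y)³ has coefficients 1,-3,3,-1,0,0 for degrees 0…5.
Multiplying by (1 + y + y² + y³ + y⁴ + y⁵) gives running coefficients 1,-2,1,0,0,0 for degrees 0…5.
Finally multiplying by (1 - 2y + 3y²), the product of all factors after the first has coefficients 1,-4,8,-8,3,0 for degrees 0…5.
[y⁵] = 1·0 + 6·3 + 9·(-8) = -54.

-54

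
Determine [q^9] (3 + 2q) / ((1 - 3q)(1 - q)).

108254

The denominator gives the recurrence a_n = 4a_(n−1) − 3a_(n−2) for n ≥ 2; the numerator fixes a_0 = 3, a_1 = 14.
Iterating: 3, 14, 47, 146, 443, 1334, 4007, 12026, 36083, 108254, so a_9 = 108254.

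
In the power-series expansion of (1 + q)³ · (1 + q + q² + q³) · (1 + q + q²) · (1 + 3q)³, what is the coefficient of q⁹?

(1 + q)³ has coefficients 1,3,3,1 for degrees 0…3.
(1 + q + q² + q³) has coefficients 1,1,1,1,0,0,0,0,0,0 for degrees 0…9.
Multiplying by (1 + q + q²) gives running coefficients 1,2,3,3,2,1,0,0,0,0 for degrees 0…9.
Finally multiplying by (1 + 3q)³, the product of all factors after the first has coefficients 1,11,48,111,164,181,144,81,27,0 for degrees 0…9.
[q⁹] = 1·0 + 3·27 + 3·81 + 1·144 = 468.

468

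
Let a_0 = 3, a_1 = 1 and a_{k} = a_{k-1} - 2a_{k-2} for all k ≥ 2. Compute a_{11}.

89

The ordinary generating function has denominator 1 - z + 2z^2.
Iterating the recurrence: a_0,…,a_{11} = 3, 1, -5, -7, 3, 17, 11, -23, -45, 1, 91, 89.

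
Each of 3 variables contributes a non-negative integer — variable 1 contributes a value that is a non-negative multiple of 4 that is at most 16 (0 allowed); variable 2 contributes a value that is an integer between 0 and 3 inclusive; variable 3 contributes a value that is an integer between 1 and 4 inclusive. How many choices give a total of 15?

4

The generating function for the choices is (1 + q⁴ + q⁸ + q¹² + q¹⁶)·(1 + q + q² + q³)·(q + q² + q³ + q⁴); the count is [q¹⁵].
(1 + q⁴ + q⁸ + q¹² + q¹⁶) has coefficients 1,0,0,0,1,0,0,0,1,0,0,0,1,0,0,0 for degrees 0…15.
(1 + q + q² + q³) has coefficients 1,1,1,1,0,0,0,0,0,0,0,0,0,0,0,0 for degrees 0…15.
Finally multiplying by (q + q² + q³ + q⁴), the product of all factors after the first has coefficients 0,1,2,3,4,3,2,1,0,0,0,0,0,0,0,0 for degrees 0…15.
[q¹⁵] = 1·0 + 1·0 + 1·1 + 1·3 = 4.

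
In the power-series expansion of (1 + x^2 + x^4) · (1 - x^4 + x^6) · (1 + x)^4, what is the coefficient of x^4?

7

(1 + x^2 + x^4) has coefficients 1,0,1,0,1 for degrees 0…4.
(1 - x^4 + x^6) has coefficients 1,0,0,0,-1 for degrees 0…4.
Finally multiplying by (1 + x)^4, the product of all factors after the first has coefficients 1,4,6,4,0 for degrees 0…4.
[x^4] = 1·0 + 1·6 + 1·1 = 7.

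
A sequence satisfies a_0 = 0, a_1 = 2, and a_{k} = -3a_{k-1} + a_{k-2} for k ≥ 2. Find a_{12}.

-934560

The ordinary generating function has denominator 1 + 3y - y^2.
Iterating the recurrence: a_0,…,a_{12} = 0, 2, -6, 20, -66, 218, -720, 2378, -7854, 25940, -85674, 282962, -934560.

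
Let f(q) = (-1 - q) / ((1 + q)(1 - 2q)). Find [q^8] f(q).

The denominator gives the recurrence a_n = a_(n−1) + 2a_(n−2) for n ≥ 3; the numerator fixes a_0 = -1, a_1 = -2, a_2 = -4.
Iterating: -1, -2, -4, -8, -16, -32, -64, -128, -256, so a_8 = -256.

-256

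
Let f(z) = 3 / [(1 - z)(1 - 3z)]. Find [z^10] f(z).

Partial fractions give a closed form: a_n = (-3/2)·1^n + (9/2)·3^n.
At n = 10: a_10 = 265719.

265719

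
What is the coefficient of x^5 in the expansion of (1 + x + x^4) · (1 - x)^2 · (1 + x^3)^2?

(1 + x + x^4) has coefficients 1,1,0,0,1 for degrees 0…4.
(1 - x)^2 has coefficients 1,-2,1,0,0,0 for degrees 0…5.
Finally multiplying by (1 + x^3)^2, the product of all factors after the first has coefficients 1,-2,1,2,-4,2 for degrees 0…5.
[x^5] = 1·2 + 1·(-4) + 1·(-2) = -4.

-4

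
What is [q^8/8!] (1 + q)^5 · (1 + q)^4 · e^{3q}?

68458041

The EGF product rule gives c_8 = Σ_{k_1+k_2+k_3=8} C(8; k_1,k_2,k_3) · ∏ g_i(k_i), where (1+q)^5 gives the falling factorial (5)_k; (1+q)^4 gives the falling factorial (4)_k; e^{3q} gives (3)^k.
g_1(k) for k = 0…8: 1, 5, 20, 60, 120, 120, 0, 0, 0.
g_2(k) for k = 0…8: 1, 4, 12, 24, 24, 0, 0, 0, 0.
g_3(k) for k = 0…8: 1, 3, 9, 27, 81, 243, 729, 2187, 6561.
First combine the last two factors: h(k) = Σ_j C(k,j)·g_2(j)·g_3(k−j) for k = 0…8: 1, 7, 45, 267, 1473, 7623, 37341, 174555, 784161.
c_8 = Σ_k C(8,k)·g_1(k)·h(8−k) = 1·1·784161 + 8·5·174555 + 28·20·37341 + 56·60·7623 + 70·120·1473 + 56·120·267 = 784161 + 6982200 + 20910960 + 25613280 + 12373200 + 1794240 = 68458041.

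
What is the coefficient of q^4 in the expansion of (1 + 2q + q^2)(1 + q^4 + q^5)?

(1 + 2q + q^2) has coefficients 1,2,1 for degrees 0…2.
(1 + q^4 + q^5) has coefficients 1,0,0,0,1 for degrees 0…4.
[q^4] = 1·1 + 2·0 + 1·0 = 1.

1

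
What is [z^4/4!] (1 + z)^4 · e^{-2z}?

The EGF product rule gives c_4 = Σ_{k_1+k_2=4} C(4; k_1,k_2) · ∏ g_i(k_i), where (1+z)^4 gives the falling factorial (4)_k; e^{-2z} gives (-2)^k.
g_1(k) for k = 0…4: 1, 4, 12, 24, 24.
g_2(k) for k = 0…4: 1, -2, 4, -8, 16.
c_4 = Σ_k C(4,k)·g_1(k)·g_2(4−k) = 1·1·16 + 4·4·(-8) + 6·12·4 + 4·24·(-2) + 1·24·1 = 16 − 128 + 288 − 192 + 24 = 8.

8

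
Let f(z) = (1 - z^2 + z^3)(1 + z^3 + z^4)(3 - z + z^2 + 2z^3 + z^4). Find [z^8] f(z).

-2

(1 - z^2 + z^3) has coefficients 1,0,-1,1 for degrees 0…3.
(1 + z^3 + z^4) has coefficients 1,0,0,1,1,0,0,0,0 for degrees 0…8.
Finally multiplying by (3 - z + z^2 + 2z^3 + z^4), the product of all factors after the first has coefficients 3,-1,1,5,3,0,3,3,1 for degrees 0…8.
[z^8] = 1·1 − 1·3 + 1·0 = -2.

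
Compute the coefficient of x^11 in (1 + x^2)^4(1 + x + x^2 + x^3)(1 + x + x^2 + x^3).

12

(1 + x^2)^4 has coefficients 1,0,4,0,6,0,4,0,1 for degrees 0…8.
(1 + x + x^2 + x^3) has coefficients 1,1,1,1,0,0,0,0,0,0,0,0 for degrees 0…11.
Finally multiplying by (1 + x + x^2 + x^3), the product of all factors after the first has coefficients 1,2,3,4,3,2,1,0,0,0,0,0 for degrees 0…11.
[x^11] = 1·0 + 4·0 + 6·0 + 4·2 + 1·4 = 12.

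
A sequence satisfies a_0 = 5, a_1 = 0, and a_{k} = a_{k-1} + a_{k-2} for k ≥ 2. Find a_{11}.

The ordinary generating function has denominator 1 - z - z^2.
Iterating the recurrence: a_0,…,a_{11} = 5, 0, 5, 5, 10, 15, 25, 40, 65, 105, 170, 275.

275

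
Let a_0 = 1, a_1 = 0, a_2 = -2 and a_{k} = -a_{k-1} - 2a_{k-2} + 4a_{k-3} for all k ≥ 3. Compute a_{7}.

The ordinary generating function has denominator 1 + q + 2q^2 - 4q^3.
Iterating the recurrence: a_0,…,a_{7} = 1, 0, -2, 6, -2, -18, 46, -18.

-18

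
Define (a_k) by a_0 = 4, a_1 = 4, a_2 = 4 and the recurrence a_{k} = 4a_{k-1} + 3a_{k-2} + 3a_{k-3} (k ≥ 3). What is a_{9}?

The ordinary generating function has denominator 1 - 4y - 3y^2 - 3y^3.
Iterating the recurrence: a_0,…,a_{9} = 4, 4, 4, 40, 184, 868, 4144, 19732, 93964, 447484.

447484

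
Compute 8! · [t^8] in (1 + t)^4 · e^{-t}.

641

The EGF product rule gives c_8 = Σ_{k_1+k_2=8} C(8; k_1,k_2) · ∏ g_i(k_i), where (1+t)^4 gives the falling factorial (4)_k; e^{-t} gives (-1)^k.
g_1(k) for k = 0…8: 1, 4, 12, 24, 24, 0, 0, 0, 0.
g_2(k) for k = 0…8: 1, -1, 1, -1, 1, -1, 1, -1, 1.
c_8 = Σ_k C(8,k)·g_1(k)·g_2(8−k) = 1·1·1 + 8·4·(-1) + 28·12·1 + 56·24·(-1) + 70·24·1 = 1 − 32 + 336 − 1344 + 1680 = 641.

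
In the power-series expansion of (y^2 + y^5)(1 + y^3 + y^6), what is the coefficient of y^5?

(y^2 + y^5) has coefficients 0,0,1,0,0,1 for degrees 0…5.
(1 + y^3 + y^6) has coefficients 1,0,0,1,0,0 for degrees 0…5.
[y^5] = 1·1 + 1·1 = 2.

2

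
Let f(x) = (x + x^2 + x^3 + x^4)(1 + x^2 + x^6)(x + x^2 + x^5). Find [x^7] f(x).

(x + x^2 + x^3 + x^4) has coefficients 0,1,1,1,1 for degrees 0…4.
(1 + x^2 + x^6) has coefficients 1,0,1,0,0,0,1,0 for degrees 0…7.
Finally multiplying by (x + x^2 + x^5), the product of all factors after the first has coefficients 0,1,1,1,1,1,0,2 for degrees 0…7.
[x^7] = 1·0 + 1·1 + 1·1 + 1·1 = 3.

3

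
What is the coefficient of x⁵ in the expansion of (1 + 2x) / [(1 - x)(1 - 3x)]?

606

Partial fractions give a closed form: a_n = (-3/2)·1^n + (5/2)·3^n.
At n = 5: a_5 = 606.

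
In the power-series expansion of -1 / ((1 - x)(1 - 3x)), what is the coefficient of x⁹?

-29524

Partial fractions give a closed form: a_n = (1/2)·1^n + (-3/2)·3^n.
At n = 9: a_9 = -29524.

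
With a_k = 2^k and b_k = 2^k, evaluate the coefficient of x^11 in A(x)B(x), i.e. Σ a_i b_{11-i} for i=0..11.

24576

This is [x^11] in the product of the two ordinary generating functions.
Σ = 1·2048 + 2·1024 + 4·512 + 8·256 + 16·128 + 32·64 + 64·32 + 128·16 + 256·8 + 512·4 + 1024·2 + 2048·1 = 24576.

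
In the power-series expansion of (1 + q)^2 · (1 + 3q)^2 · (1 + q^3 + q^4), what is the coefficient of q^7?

33

(1 + q)^2 has coefficients 1,2,1 for degrees 0…2.
(1 + 3q)^2 has coefficients 1,6,9,0,0,0,0,0 for degrees 0…7.
Finally multiplying by (1 + q^3 + q^4), the product of all factors after the first has coefficients 1,6,9,1,7,15,9,0 for degrees 0…7.
[q^7] = 1·0 + 2·9 + 1·15 = 33.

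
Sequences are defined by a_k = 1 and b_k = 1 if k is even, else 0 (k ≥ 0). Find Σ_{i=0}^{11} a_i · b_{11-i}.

6

The convolution is the x^11 coefficient of A(x)B(x).
Σ = 1·0 + 1·1 + 1·0 + 1·1 + 1·0 + 1·1 + 1·0 + 1·1 + 1·0 + 1·1 + 1·0 + 1·1 = 6.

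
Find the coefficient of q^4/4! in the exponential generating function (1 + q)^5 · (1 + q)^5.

The EGF product rule gives c_4 = Σ_{k_1+k_2=4} C(4; k_1,k_2) · ∏ g_i(k_i), where (1+q)^5 gives the falling factorial (5)_k; (1+q)^5 gives the falling factorial (5)_k.
g_1(k) for k = 0…4: 1, 5, 20, 60, 120.
g_2(k) for k = 0…4: 1, 5, 20, 60, 120.
c_4 = Σ_k C(4,k)·g_1(k)·g_2(4−k) = 1·1·120 + 4·5·60 + 6·20·20 + 4·60·5 + 1·120·1 = 120 + 1200 + 2400 + 1200 + 120 = 5040.

5040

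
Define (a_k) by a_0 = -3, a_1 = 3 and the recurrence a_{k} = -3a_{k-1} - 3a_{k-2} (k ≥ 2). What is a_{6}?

81

The ordinary generating function has denominator 1 + 3y + 3y^2.
Iterating the recurrence: a_0,…,a_{6} = -3, 3, 0, -9, 27, -54, 81.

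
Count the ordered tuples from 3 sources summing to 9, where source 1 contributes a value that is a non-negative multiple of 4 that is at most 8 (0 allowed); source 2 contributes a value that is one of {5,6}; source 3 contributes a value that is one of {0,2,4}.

2

The generating function for the choices is (1 + q^4 + q^8)·(q^5 + q^6)·(1 + q^2 + q^4); the count is [q^9].
(1 + q^4 + q^8) has coefficients 1,0,0,0,1,0,0,0,1 for degrees 0…8.
(q^5 + q^6) has coefficients 0,0,0,0,0,1,1,0,0,0 for degrees 0…9.
Finally multiplying by (1 + q^2 + q^4), the product of all factors after the first has coefficients 0,0,0,0,0,1,1,1,1,1 for degrees 0…9.
[q^9] = 1·1 + 1·1 + 1·0 = 2.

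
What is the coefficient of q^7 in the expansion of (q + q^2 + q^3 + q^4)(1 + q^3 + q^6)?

2

(q + q^2 + q^3 + q^4) has coefficients 0,1,1,1,1 for degrees 0…4.
(1 + q^3 + q^6) has coefficients 1,0,0,1,0,0,1,0 for degrees 0…7.
[q^7] = 1·1 + 1·0 + 1·0 + 1·1 = 2.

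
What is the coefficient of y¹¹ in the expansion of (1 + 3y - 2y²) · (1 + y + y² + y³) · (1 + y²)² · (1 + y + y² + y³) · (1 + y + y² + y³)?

6

(1 + 3y - 2y²) has coefficients 1,3,-2 for degrees 0…2.
(1 + y + y² + y³) has coefficients 1,1,1,1,0,0,0,0,0,0,0,0 for degrees 0…11.
Multiplying by (1 + y²)² gives running coefficients 1,1,3,3,3,3,1,1,0,0,0,0 for degrees 0…11.
Multiplying by (1 + y + y² + y³) gives running coefficients 1,2,5,8,10,12,10,8,5,2,1,0 for degrees 0…11.
Finally multiplying by (1 + y + y² + y³), the product of all factors after the first has coefficients 1,3,8,16,25,35,40,40,35,25,16,8 for degrees 0…11.
[y¹¹] = 1·8 + 3·16 − 2·25 = 6.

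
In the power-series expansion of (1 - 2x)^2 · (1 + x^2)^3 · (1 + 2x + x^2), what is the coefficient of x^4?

(1 - 2x)^2 has coefficients 1,-4,4 for degrees 0…2.
(1 + x^2)^3 has coefficients 1,0,3,0,3 for degrees 0…4.
Finally multiplying by (1 + 2x + x^2), the product of all factors after the first has coefficients 1,2,4,6,6 for degrees 0…4.
[x^4] = 1·6 − 4·6 + 4·4 = -2.

-2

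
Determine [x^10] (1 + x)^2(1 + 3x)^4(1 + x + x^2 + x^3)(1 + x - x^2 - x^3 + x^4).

-42

(1 + x)^2 has coefficients 1,2,1 for degrees 0…2.
(1 + 3x)^4 has coefficients 1,12,54,108,81,0,0,0,0,0,0 for degrees 0…10.
Multiplying by (1 + x + x^2 + x^3) gives running coefficients 1,13,67,175,255,243,189,81,0,0,0 for degrees 0…10.
Finally multiplying by (1 + x - x^2 - x^3 + x^4), the product of all factors after the first has coefficients 1,14,79,228,351,269,69,-53,-96,-27,108 for degrees 0…10.
[x^10] = 1·108 + 2·(-27) + 1·(-96) = -42.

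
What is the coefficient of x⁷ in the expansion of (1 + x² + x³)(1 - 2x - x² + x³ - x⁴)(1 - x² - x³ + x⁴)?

(1 + x² + x³) has coefficients 1,0,1,1 for degrees 0…3.
(1 - 2x - x² + x³ - x⁴) has coefficients 1,-2,-1,1,-1,0,0,0 for degrees 0…7.
Finally multiplying by (1 - x² - x³ + x⁴), the product of all factors after the first has coefficients 1,-2,-2,2,3,-2,-1,2 for degrees 0…7.
[x⁷] = 1·2 + 1·(-2) + 1·3 = 3.

3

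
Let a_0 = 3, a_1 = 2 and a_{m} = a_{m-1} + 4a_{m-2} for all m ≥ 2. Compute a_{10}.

The ordinary generating function has denominator 1 - z - 4z^2.
Iterating the recurrence: a_0,…,a_{10} = 3, 2, 14, 22, 78, 166, 478, 1142, 3054, 7622, 19838.

19838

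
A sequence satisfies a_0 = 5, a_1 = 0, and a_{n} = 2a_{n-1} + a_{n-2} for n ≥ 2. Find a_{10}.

4925

The ordinary generating function has denominator 1 - 2x - x^2.
Iterating the recurrence: a_0,…,a_{10} = 5, 0, 5, 10, 25, 60, 145, 350, 845, 2040, 4925.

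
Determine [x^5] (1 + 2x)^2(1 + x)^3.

4

(1 + 2x)^2 has coefficients 1,4,4 for degrees 0…2.
(1 + x)^3 has coefficients 1,3,3,1,0,0 for degrees 0…5.
[x^5] = 1·0 + 4·0 + 4·1 = 4.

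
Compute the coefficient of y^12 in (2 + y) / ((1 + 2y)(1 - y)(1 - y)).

2744

The denominator gives the recurrence a_n = 3a_(n−2) − 2a_(n−3) for n ≥ 3; the numerator fixes a_0 = 2, a_1 = 1, a_2 = 6.
Iterating: 2, 1, 6, -1, 16, -15, 50, -77, 180, -331, 694, -1353, 2744, so a_12 = 2744.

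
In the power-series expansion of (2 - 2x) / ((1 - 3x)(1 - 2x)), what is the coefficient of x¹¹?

The denominator gives the recurrence a_n = 5a_(n−1) − 6a_(n−2) for n ≥ 3; the numerator fixes a_0 = 2, a_1 = 8, a_2 = 28.
Iterating: 2, 8, 28, 92, 292, 908, 2788, 8492, 25732, 77708, 234148, 704492, so a_11 = 704492.

704492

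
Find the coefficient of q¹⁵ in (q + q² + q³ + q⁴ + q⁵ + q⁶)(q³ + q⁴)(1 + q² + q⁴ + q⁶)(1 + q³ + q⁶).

13

(q + q² + q³ + q⁴ + q⁵ + q⁶) has coefficients 0,1,1,1,1,1,1 for degrees 0…6.
(q³ + q⁴) has coefficients 0,0,0,1,1,0,0,0,0,0,0,0,0,0,0,0 for degrees 0…15.
Multiplying by (1 + q² + q⁴ + q⁶) gives running coefficients 0,0,0,1,1,1,1,1,1,1,1,0,0,0,0,0 for degrees 0…15.
Finally multiplying by (1 + q³ + q⁶), the product of all factors after the first has coefficients 0,0,0,1,1,1,2,2,2,3,3,2,2,2,1,1 for degrees 0…15.
[q¹⁵] = 1·1 + 1·2 + 1·2 + 1·2 + 1·3 + 1·3 = 13.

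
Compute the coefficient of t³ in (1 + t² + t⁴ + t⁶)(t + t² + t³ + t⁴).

2

(1 + t² + t⁴ + t⁶) has coefficients 1,0,1,0 for degrees 0…3.
(t + t² + t³ + t⁴) has coefficients 0,1,1,1 for degrees 0…3.
[t³] = 1·1 + 1·1 = 2.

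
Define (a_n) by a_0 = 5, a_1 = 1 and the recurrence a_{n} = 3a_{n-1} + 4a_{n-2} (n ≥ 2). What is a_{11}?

5033161

The ordinary generating function has denominator 1 - 3t - 4t^2.
Iterating the recurrence: a_0,…,a_{11} = 5, 1, 23, 73, 311, 1225, 4919, 19657, 78647, 314569, 1258295, 5033161.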